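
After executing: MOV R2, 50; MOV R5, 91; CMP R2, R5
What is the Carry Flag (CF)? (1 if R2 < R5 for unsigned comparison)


Register state trace:
  MOV R2, 50  → R2 = 50
  MOV R5, 91  → R5 = 91
  CMP R2, R5  → unsigned 50 - 91: borrow occurs
  50 < 91, so CF = 1
CF = 1

1


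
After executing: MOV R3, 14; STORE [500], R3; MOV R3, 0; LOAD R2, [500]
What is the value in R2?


Register and memory trace:
  MOV R3, 14  → R3 = 14
  STORE [500], R3  → mem[500] = 14
  MOV R3, 0  → R3 = 0
  LOAD R2, [500]  → R2 = mem[500] = 14
Final: R2 = 14

14


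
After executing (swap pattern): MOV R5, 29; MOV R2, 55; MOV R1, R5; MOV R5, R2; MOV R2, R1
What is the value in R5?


Register state trace (swap pattern):
  MOV R5, 29  → R5 = 29
  MOV R2, 55  → R2 = 55
  MOV R1, R5  → R1 = 29  (save R5)
  MOV R5, R2  → R5 = 55  (R5 gets R2's value)
  MOV R2, R1  → R2 = 29  (R2 gets saved value)
Final: R5 = 55

55


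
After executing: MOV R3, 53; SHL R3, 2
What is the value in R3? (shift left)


Register state trace:
  MOV R3, 53  → R3 = 53
  SHL R3, 2  → R3 = 53 << 2 = 53 * 2^2 = 212
Final: R3 = 212

212


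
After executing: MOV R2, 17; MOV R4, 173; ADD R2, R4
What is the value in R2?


Register state trace:
  MOV R2, 17  → R2 = 17
  MOV R4, 173  → R4 = 173
  ADD R2, R4  → R2 = 17 + 173 = 190
Final: R2 = 190

190


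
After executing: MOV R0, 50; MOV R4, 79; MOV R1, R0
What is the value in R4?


Register state trace:
  MOV R0, 50  → R0 = 50
  MOV R4, 79  → R4 = 79
  MOV R1, R0  → R1 = 50
Final: R4 = 79

79


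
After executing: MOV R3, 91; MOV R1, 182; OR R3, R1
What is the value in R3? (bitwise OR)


Register state trace:
  MOV R3, 91  → R3 = 91 (0b01011011)
  MOV R1, 182  → R1 = 182 (0b10110110)
  OR R3, R1   → R3 = 91 OR 182 = 255 (0b11111111)
Final: R3 = 255

255


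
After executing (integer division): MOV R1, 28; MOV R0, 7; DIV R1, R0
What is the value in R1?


Register state trace:
  MOV R1, 28  → R1 = 28
  MOV R0, 7  → R0 = 7
  DIV R1, R0  → R1 = 28 // 7 = 4
Final: R1 = 4

4


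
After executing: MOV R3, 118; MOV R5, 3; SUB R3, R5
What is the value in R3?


Register state trace:
  MOV R3, 118  → R3 = 118
  MOV R5, 3  → R5 = 3
  SUB R3, R5  → R3 = 118 - 3 = 115
Final: R3 = 115

115


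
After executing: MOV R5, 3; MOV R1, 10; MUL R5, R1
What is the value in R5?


Register state trace:
  MOV R5, 3  → R5 = 3
  MOV R1, 10  → R1 = 10
  MUL R5, R1  → R5 = 3 * 10 = 30
Final: R5 = 30

30


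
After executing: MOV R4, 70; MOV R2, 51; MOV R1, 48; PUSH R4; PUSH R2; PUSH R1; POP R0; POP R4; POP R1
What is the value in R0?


Stack trace (top is rightmost):
  MOV R4, 70  → R4 = 70
  MOV R2, 51  → R2 = 51
  MOV R1, 48  → R1 = 48
  PUSH R4  → stack: [70]
  PUSH R2  → stack: [70, 51]
  PUSH R1  → stack: [70, 51, 48]
  POP R0  → R0 = 48, stack: [70, 51]
  POP R4  → R4 = 51, stack: [70]
  POP R1  → R1 = 70, stack: []
Final: R0 = 48

48


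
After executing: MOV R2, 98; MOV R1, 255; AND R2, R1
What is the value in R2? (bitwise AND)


Register state trace:
  MOV R2, 98  → R2 = 98 (0b01100010)
  MOV R1, 255  → R1 = 255 (0b11111111)
  AND R2, R1  → R2 = 98 AND 255 = 98 (0b01100010)
Final: R2 = 98

98


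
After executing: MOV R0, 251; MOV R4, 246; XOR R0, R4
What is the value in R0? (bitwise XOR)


Register state trace:
  MOV R0, 251  → R0 = 251 (0b11111011)
  MOV R4, 246  → R4 = 246 (0b11110110)
  XOR R0, R4  → R0 = 251 XOR 246 = 13 (0b00001101)
Final: R0 = 13

13


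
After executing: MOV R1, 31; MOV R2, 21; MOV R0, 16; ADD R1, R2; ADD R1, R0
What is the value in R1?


Register state trace:
  MOV R1, 31  → R1 = 31
  MOV R2, 21  → R2 = 21
  MOV R0, 16  → R0 = 16
  ADD R1, R2  → R1 = 31 + 21 = 52
  ADD R1, R0  → R1 = 52 + 16 = 68
Final: R1 = 68

68


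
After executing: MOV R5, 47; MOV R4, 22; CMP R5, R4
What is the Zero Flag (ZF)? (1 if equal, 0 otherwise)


Register state trace:
  MOV R5, 47  → R5 = 47
  MOV R4, 22  → R4 = 22
  CMP R5, R4  → computes 47 - 22 = 25
  Result is nonzero, so values are not equal
ZF = 0

0


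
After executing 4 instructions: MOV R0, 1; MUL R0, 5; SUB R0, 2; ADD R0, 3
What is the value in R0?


Register state trace:
  MOV R0, 1  → R0 = 1
  MUL R0, 5  → R0 = 1 * 5 = 5
  SUB R0, 2  → R0 = 5 - 2 = 3
  ADD R0, 3  → R0 = 3 + 3 = 6
Final: R0 = 6

6


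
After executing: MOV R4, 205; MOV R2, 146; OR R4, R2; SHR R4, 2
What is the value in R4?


Register state trace:
  MOV R4, 205  → R4 = 205 (0b11001101)
  MOV R2, 146  → R2 = 146 (0b10010010)
  OR R4, R2  → R4 = 205 OR 146 = 223 (0b11011111)
  SHR R4, 2  → R4 = 223 >> 2 = 55
Final: R4 = 55

55


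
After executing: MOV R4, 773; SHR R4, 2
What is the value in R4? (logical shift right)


Register state trace:
  MOV R4, 773  → R4 = 773
  SHR R4, 2  → R4 = 773 >> 2 = 773 // 2^2 = 193
Final: R4 = 193

193


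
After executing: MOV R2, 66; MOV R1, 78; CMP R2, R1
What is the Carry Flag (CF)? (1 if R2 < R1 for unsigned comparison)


Register state trace:
  MOV R2, 66  → R2 = 66
  MOV R1, 78  → R1 = 78
  CMP R2, R1  → unsigned 66 - 78: borrow occurs
  66 < 78, so CF = 1
CF = 1

1


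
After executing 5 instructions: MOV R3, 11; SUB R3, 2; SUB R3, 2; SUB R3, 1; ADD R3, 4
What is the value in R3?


Register state trace:
  MOV R3, 11  → R3 = 11
  SUB R3, 2  → R3 = 11 - 2 = 9
  SUB R3, 2  → R3 = 9 - 2 = 7
  SUB R3, 1  → R3 = 7 - 1 = 6
  ADD R3, 4  → R3 = 6 + 4 = 10
Final: R3 = 10

10


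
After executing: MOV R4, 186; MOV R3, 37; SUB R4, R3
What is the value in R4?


Register state trace:
  MOV R4, 186  → R4 = 186
  MOV R3, 37  → R3 = 37
  SUB R4, R3  → R4 = 186 - 37 = 149
Final: R4 = 149

149


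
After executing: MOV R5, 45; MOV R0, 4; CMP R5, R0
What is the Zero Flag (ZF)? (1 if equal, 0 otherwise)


Register state trace:
  MOV R5, 45  → R5 = 45
  MOV R0, 4  → R0 = 4
  CMP R5, R0  → computes 45 - 4 = 41
  Result is nonzero, so values are not equal
ZF = 0

0


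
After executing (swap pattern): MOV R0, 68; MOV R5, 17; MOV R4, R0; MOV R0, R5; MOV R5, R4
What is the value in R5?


Register state trace (swap pattern):
  MOV R0, 68  → R0 = 68
  MOV R5, 17  → R5 = 17
  MOV R4, R0  → R4 = 68  (save R0)
  MOV R0, R5  → R0 = 17  (R0 gets R5's value)
  MOV R5, R4  → R5 = 68  (R5 gets saved value)
Final: R5 = 68

68


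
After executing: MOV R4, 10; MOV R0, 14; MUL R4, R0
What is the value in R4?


Register state trace:
  MOV R4, 10  → R4 = 10
  MOV R0, 14  → R0 = 14
  MUL R4, R0  → R4 = 10 * 14 = 140
Final: R4 = 140

140


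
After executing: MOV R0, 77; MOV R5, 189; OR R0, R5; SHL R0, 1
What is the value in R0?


Register state trace:
  MOV R0, 77  → R0 = 77 (0b01001101)
  MOV R5, 189  → R5 = 189 (0b10111101)
  OR R0, R5  → R0 = 77 OR 189 = 253 (0b11111101)
  SHL R0, 1  → R0 = 253 << 1 = 506
Final: R0 = 506

506


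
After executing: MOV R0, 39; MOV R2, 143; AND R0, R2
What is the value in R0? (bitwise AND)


Register state trace:
  MOV R0, 39  → R0 = 39 (0b00100111)
  MOV R2, 143  → R2 = 143 (0b10001111)
  AND R0, R2  → R0 = 39 AND 143 = 7 (0b00000111)
Final: R0 = 7

7


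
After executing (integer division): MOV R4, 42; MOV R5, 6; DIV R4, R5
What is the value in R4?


Register state trace:
  MOV R4, 42  → R4 = 42
  MOV R5, 6  → R5 = 6
  DIV R4, R5  → R4 = 42 // 6 = 7
Final: R4 = 7

7


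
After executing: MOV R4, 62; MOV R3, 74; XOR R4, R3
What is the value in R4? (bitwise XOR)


Register state trace:
  MOV R4, 62  → R4 = 62 (0b00111110)
  MOV R3, 74  → R3 = 74 (0b01001010)
  XOR R4, R3  → R4 = 62 XOR 74 = 116 (0b01110100)
Final: R4 = 116

116


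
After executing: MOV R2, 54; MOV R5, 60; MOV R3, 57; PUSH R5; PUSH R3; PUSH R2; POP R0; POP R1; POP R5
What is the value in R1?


Stack trace (top is rightmost):
  MOV R2, 54  → R2 = 54
  MOV R5, 60  → R5 = 60
  MOV R3, 57  → R3 = 57
  PUSH R5  → stack: [60]
  PUSH R3  → stack: [60, 57]
  PUSH R2  → stack: [60, 57, 54]
  POP R0  → R0 = 54, stack: [60, 57]
  POP R1  → R1 = 57, stack: [60]
  POP R5  → R5 = 60, stack: []
Final: R1 = 57

57


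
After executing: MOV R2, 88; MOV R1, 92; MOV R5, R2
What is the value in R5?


Register state trace:
  MOV R2, 88  → R2 = 88
  MOV R1, 92  → R1 = 92
  MOV R5, R2  → R5 = 88
Final: R5 = 88

88


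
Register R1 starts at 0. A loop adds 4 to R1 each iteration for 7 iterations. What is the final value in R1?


Starting value: R1 = 0
  Iter 1: R1 = 0 + 4 = 4
  Iter 2: R1 = 4 + 4 = 8
  Iter 3: R1 = 8 + 4 = 12
  Iter 4: R1 = 12 + 4 = 16
  Iter 5: R1 = 16 + 4 = 20
  Iter 6: R1 = 20 + 4 = 24
  Iter 7: R1 = 24 + 4 = 28
Final: R1 = 28

28


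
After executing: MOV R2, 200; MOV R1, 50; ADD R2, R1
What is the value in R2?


Register state trace:
  MOV R2, 200  → R2 = 200
  MOV R1, 50  → R1 = 50
  ADD R2, R1  → R2 = 200 + 50 = 250
Final: R2 = 250

250


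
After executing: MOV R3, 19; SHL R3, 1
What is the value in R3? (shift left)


Register state trace:
  MOV R3, 19  → R3 = 19
  SHL R3, 1  → R3 = 19 << 1 = 19 * 2^1 = 38
Final: R3 = 38

38


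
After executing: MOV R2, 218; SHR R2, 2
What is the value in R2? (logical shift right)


Register state trace:
  MOV R2, 218  → R2 = 218
  SHR R2, 2  → R2 = 218 >> 2 = 218 // 2^2 = 54
Final: R2 = 54

54


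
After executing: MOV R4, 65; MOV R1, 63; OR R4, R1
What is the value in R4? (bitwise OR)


Register state trace:
  MOV R4, 65  → R4 = 65 (0b01000001)
  MOV R1, 63  → R1 = 63 (0b00111111)
  OR R4, R1   → R4 = 65 OR 63 = 127 (0b01111111)
Final: R4 = 127

127


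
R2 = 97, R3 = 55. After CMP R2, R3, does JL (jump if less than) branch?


Trace:
  R2 = 97, R3 = 55
  CMP R2, R3  → compares 97 vs 55
  JL checks: is 97 less than 55?
  97 > 55, so condition is false
Branch taken: No

No


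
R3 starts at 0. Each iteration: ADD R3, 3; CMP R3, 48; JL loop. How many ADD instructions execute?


Loop trace (R3 starts at 0, target 48, step 3):
  ADD #1: R3 = 0 + 3 = 3  → 3 < 48, loop
  ADD #2: R3 = 3 + 3 = 6  → 6 < 48, loop
  ADD #3: R3 = 6 + 3 = 9  → 9 < 48, loop
  ADD #4: R3 = 9 + 3 = 12  → 12 < 48, loop
  ADD #5: R3 = 12 + 3 = 15  → 15 < 48, loop
  ADD #6: R3 = 15 + 3 = 18  → 18 < 48, loop
  ADD #7: R3 = 18 + 3 = 21  → 21 < 48, loop
  ADD #8: R3 = 21 + 3 = 24  → 24 < 48, loop
  ADD #9: R3 = 24 + 3 = 27  → 27 < 48, loop
  ADD #10: R3 = 27 + 3 = 30  → 30 < 48, loop
  ADD #11: R3 = 30 + 3 = 33  → 33 < 48, loop
  ADD #12: R3 = 33 + 3 = 36  → 36 < 48, loop
  ADD #13: R3 = 36 + 3 = 39  → 39 < 48, loop
  ADD #14: R3 = 39 + 3 = 42  → 42 < 48, loop
  ADD #15: R3 = 42 + 3 = 45  → 45 < 48, loop
  ADD #16: R3 = 45 + 3 = 48  → 48 >= 48, exit
Total ADD instructions: 16

16


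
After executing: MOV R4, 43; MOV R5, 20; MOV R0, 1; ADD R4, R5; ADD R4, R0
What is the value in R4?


Register state trace:
  MOV R4, 43  → R4 = 43
  MOV R5, 20  → R5 = 20
  MOV R0, 1  → R0 = 1
  ADD R4, R5  → R4 = 43 + 20 = 63
  ADD R4, R0  → R4 = 63 + 1 = 64
Final: R4 = 64

64


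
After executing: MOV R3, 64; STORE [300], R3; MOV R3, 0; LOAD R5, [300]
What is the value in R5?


Register and memory trace:
  MOV R3, 64  → R3 = 64
  STORE [300], R3  → mem[300] = 64
  MOV R3, 0  → R3 = 0
  LOAD R5, [300]  → R5 = mem[300] = 64
Final: R5 = 64

64


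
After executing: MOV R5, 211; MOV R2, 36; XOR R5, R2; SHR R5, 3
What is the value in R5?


Register state trace:
  MOV R5, 211  → R5 = 211 (0b11010011)
  MOV R2, 36  → R2 = 36 (0b00100100)
  XOR R5, R2  → R5 = 211 XOR 36 = 247 (0b11110111)
  SHR R5, 3  → R5 = 247 >> 3 = 30
Final: R5 = 30

30


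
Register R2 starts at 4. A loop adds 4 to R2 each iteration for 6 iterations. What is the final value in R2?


Starting value: R2 = 4
  Iter 1: R2 = 4 + 4 = 8
  Iter 2: R2 = 8 + 4 = 12
  Iter 3: R2 = 12 + 4 = 16
  Iter 4: R2 = 16 + 4 = 20
  Iter 5: R2 = 20 + 4 = 24
  Iter 6: R2 = 24 + 4 = 28
Final: R2 = 28

28


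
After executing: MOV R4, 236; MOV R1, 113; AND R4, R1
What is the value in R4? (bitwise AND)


Register state trace:
  MOV R4, 236  → R4 = 236 (0b11101100)
  MOV R1, 113  → R1 = 113 (0b01110001)
  AND R4, R1  → R4 = 236 AND 113 = 96 (0b01100000)
Final: R4 = 96

96


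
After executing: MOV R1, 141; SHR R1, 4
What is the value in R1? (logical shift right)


Register state trace:
  MOV R1, 141  → R1 = 141
  SHR R1, 4  → R1 = 141 >> 4 = 141 // 2^4 = 8
Final: R1 = 8

8


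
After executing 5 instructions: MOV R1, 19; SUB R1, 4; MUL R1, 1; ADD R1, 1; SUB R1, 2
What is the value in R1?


Register state trace:
  MOV R1, 19  → R1 = 19
  SUB R1, 4  → R1 = 19 - 4 = 15
  MUL R1, 1  → R1 = 15 * 1 = 15
  ADD R1, 1  → R1 = 15 + 1 = 16
  SUB R1, 2  → R1 = 16 - 2 = 14
Final: R1 = 14

14


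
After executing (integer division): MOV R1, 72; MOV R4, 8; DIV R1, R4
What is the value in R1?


Register state trace:
  MOV R1, 72  → R1 = 72
  MOV R4, 8  → R4 = 8
  DIV R1, R4  → R1 = 72 // 8 = 9
Final: R1 = 9

9


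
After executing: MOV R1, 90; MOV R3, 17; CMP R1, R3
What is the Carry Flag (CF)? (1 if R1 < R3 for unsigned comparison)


Register state trace:
  MOV R1, 90  → R1 = 90
  MOV R3, 17  → R3 = 17
  CMP R1, R3  → unsigned 90 - 17: no borrow
  90 >= 17, so CF = 0
CF = 0

0


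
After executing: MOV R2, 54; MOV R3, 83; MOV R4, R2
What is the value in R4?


Register state trace:
  MOV R2, 54  → R2 = 54
  MOV R3, 83  → R3 = 83
  MOV R4, R2  → R4 = 54
Final: R4 = 54

54


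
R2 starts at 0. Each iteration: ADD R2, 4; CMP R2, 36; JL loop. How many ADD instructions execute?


Loop trace (R2 starts at 0, target 36, step 4):
  ADD #1: R2 = 0 + 4 = 4  → 4 < 36, loop
  ADD #2: R2 = 4 + 4 = 8  → 8 < 36, loop
  ADD #3: R2 = 8 + 4 = 12  → 12 < 36, loop
  ADD #4: R2 = 12 + 4 = 16  → 16 < 36, loop
  ADD #5: R2 = 16 + 4 = 20  → 20 < 36, loop
  ADD #6: R2 = 20 + 4 = 24  → 24 < 36, loop
  ADD #7: R2 = 24 + 4 = 28  → 28 < 36, loop
  ADD #8: R2 = 28 + 4 = 32  → 32 < 36, loop
  ADD #9: R2 = 32 + 4 = 36  → 36 >= 36, exit
Total ADD instructions: 9

9


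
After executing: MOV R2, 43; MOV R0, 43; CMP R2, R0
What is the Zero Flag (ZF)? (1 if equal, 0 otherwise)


Register state trace:
  MOV R2, 43  → R2 = 43
  MOV R0, 43  → R0 = 43
  CMP R2, R0  → computes 43 - 43 = 0
  Result is zero, so values are equal
ZF = 1

1


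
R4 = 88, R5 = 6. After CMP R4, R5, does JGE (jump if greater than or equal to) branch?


Trace:
  R4 = 88, R5 = 6
  CMP R4, R5  → compares 88 vs 6
  JGE checks: is 88 greater than or equal to 6?
  88 > 6, so condition is true
Branch taken: Yes

Yes


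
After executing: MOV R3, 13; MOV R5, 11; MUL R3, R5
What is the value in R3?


Register state trace:
  MOV R3, 13  → R3 = 13
  MOV R5, 11  → R5 = 11
  MUL R3, R5  → R3 = 13 * 11 = 143
Final: R3 = 143

143


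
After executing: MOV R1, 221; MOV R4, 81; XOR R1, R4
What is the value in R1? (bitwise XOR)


Register state trace:
  MOV R1, 221  → R1 = 221 (0b11011101)
  MOV R4, 81  → R4 = 81 (0b01010001)
  XOR R1, R4  → R1 = 221 XOR 81 = 140 (0b10001100)
Final: R1 = 140

140


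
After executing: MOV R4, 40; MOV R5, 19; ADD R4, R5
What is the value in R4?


Register state trace:
  MOV R4, 40  → R4 = 40
  MOV R5, 19  → R5 = 19
  ADD R4, R5  → R4 = 40 + 19 = 59
Final: R4 = 59

59


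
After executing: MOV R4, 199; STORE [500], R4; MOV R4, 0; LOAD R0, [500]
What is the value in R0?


Register and memory trace:
  MOV R4, 199  → R4 = 199
  STORE [500], R4  → mem[500] = 199
  MOV R4, 0  → R4 = 0
  LOAD R0, [500]  → R0 = mem[500] = 199
Final: R0 = 199

199


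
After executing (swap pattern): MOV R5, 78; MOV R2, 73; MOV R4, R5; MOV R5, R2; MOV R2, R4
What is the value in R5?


Register state trace (swap pattern):
  MOV R5, 78  → R5 = 78
  MOV R2, 73  → R2 = 73
  MOV R4, R5  → R4 = 78  (save R5)
  MOV R5, R2  → R5 = 73  (R5 gets R2's value)
  MOV R2, R4  → R2 = 78  (R2 gets saved value)
Final: R5 = 73

73


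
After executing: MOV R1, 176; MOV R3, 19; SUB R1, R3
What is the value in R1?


Register state trace:
  MOV R1, 176  → R1 = 176
  MOV R3, 19  → R3 = 19
  SUB R1, R3  → R1 = 176 - 19 = 157
Final: R1 = 157

157


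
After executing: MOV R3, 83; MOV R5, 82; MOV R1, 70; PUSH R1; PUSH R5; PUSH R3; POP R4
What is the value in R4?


Stack trace (top is rightmost):
  MOV R3, 83  → R3 = 83
  MOV R5, 82  → R5 = 82
  MOV R1, 70  → R1 = 70
  PUSH R1  → stack: [70]
  PUSH R5  → stack: [70, 82]
  PUSH R3  → stack: [70, 82, 83]
  POP R4  → R4 = 83, stack: [70, 82]
Final: R4 = 83

83


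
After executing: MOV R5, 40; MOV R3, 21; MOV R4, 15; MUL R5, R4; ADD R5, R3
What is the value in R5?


Register state trace:
  MOV R5, 40  → R5 = 40
  MOV R3, 21  → R3 = 21
  MOV R4, 15  → R4 = 15
  MUL R5, R4  → R5 = 40 * 15 = 600
  ADD R5, R3  → R5 = 600 + 21 = 621
Final: R5 = 621

621


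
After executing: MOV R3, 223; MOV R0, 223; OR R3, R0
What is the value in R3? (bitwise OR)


Register state trace:
  MOV R3, 223  → R3 = 223 (0b11011111)
  MOV R0, 223  → R0 = 223 (0b11011111)
  OR R3, R0   → R3 = 223 OR 223 = 223 (0b11011111)
Final: R3 = 223

223


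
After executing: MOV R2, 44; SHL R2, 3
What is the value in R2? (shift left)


Register state trace:
  MOV R2, 44  → R2 = 44
  SHL R2, 3  → R2 = 44 << 3 = 44 * 2^3 = 352
Final: R2 = 352

352


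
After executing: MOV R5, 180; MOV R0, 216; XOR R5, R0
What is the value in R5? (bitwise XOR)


Register state trace:
  MOV R5, 180  → R5 = 180 (0b10110100)
  MOV R0, 216  → R0 = 216 (0b11011000)
  XOR R5, R0  → R5 = 180 XOR 216 = 108 (0b01101100)
Final: R5 = 108

108


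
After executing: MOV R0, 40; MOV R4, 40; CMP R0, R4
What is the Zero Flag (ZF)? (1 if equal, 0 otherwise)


Register state trace:
  MOV R0, 40  → R0 = 40
  MOV R4, 40  → R4 = 40
  CMP R0, R4  → computes 40 - 40 = 0
  Result is zero, so values are equal
ZF = 1

1


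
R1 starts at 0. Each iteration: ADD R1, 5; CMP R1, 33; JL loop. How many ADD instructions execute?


Loop trace (R1 starts at 0, target 33, step 5):
  ADD #1: R1 = 0 + 5 = 5  → 5 < 33, loop
  ADD #2: R1 = 5 + 5 = 10  → 10 < 33, loop
  ADD #3: R1 = 10 + 5 = 15  → 15 < 33, loop
  ADD #4: R1 = 15 + 5 = 20  → 20 < 33, loop
  ADD #5: R1 = 20 + 5 = 25  → 25 < 33, loop
  ADD #6: R1 = 25 + 5 = 30  → 30 < 33, loop
  ADD #7: R1 = 30 + 5 = 35  → 35 >= 33, exit
Total ADD instructions: 7

7


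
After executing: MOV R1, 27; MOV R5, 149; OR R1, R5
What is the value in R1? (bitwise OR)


Register state trace:
  MOV R1, 27  → R1 = 27 (0b00011011)
  MOV R5, 149  → R5 = 149 (0b10010101)
  OR R1, R5   → R1 = 27 OR 149 = 159 (0b10011111)
Final: R1 = 159

159


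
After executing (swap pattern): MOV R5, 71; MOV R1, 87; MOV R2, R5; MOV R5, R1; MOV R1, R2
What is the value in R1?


Register state trace (swap pattern):
  MOV R5, 71  → R5 = 71
  MOV R1, 87  → R1 = 87
  MOV R2, R5  → R2 = 71  (save R5)
  MOV R5, R1  → R5 = 87  (R5 gets R1's value)
  MOV R1, R2  → R1 = 71  (R1 gets saved value)
Final: R1 = 71

71


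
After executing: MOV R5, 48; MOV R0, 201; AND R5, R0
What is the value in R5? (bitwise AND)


Register state trace:
  MOV R5, 48  → R5 = 48 (0b00110000)
  MOV R0, 201  → R0 = 201 (0b11001001)
  AND R5, R0  → R5 = 48 AND 201 = 0 (0b00000000)
Final: R5 = 0

0


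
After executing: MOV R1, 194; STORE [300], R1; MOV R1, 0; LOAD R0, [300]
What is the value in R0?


Register and memory trace:
  MOV R1, 194  → R1 = 194
  STORE [300], R1  → mem[300] = 194
  MOV R1, 0  → R1 = 0
  LOAD R0, [300]  → R0 = mem[300] = 194
Final: R0 = 194

194


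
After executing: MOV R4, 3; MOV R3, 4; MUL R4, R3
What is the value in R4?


Register state trace:
  MOV R4, 3  → R4 = 3
  MOV R3, 4  → R3 = 4
  MUL R4, R3  → R4 = 3 * 4 = 12
Final: R4 = 12

12


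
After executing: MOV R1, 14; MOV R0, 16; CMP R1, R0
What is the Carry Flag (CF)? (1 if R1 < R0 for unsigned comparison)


Register state trace:
  MOV R1, 14  → R1 = 14
  MOV R0, 16  → R0 = 16
  CMP R1, R0  → unsigned 14 - 16: borrow occurs
  14 < 16, so CF = 1
CF = 1

1


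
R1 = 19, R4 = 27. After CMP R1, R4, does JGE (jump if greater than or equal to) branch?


Trace:
  R1 = 19, R4 = 27
  CMP R1, R4  → compares 19 vs 27
  JGE checks: is 19 greater than or equal to 27?
  19 < 27, so condition is false
Branch taken: No

No


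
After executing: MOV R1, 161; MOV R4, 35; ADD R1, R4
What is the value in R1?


Register state trace:
  MOV R1, 161  → R1 = 161
  MOV R4, 35  → R4 = 35
  ADD R1, R4  → R1 = 161 + 35 = 196
Final: R1 = 196

196


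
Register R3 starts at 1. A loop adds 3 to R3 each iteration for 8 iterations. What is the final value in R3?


Starting value: R3 = 1
  Iter 1: R3 = 1 + 3 = 4
  Iter 2: R3 = 4 + 3 = 7
  Iter 3: R3 = 7 + 3 = 10
  Iter 4: R3 = 10 + 3 = 13
  Iter 5: R3 = 13 + 3 = 16
  Iter 6: R3 = 16 + 3 = 19
  Iter 7: R3 = 19 + 3 = 22
  Iter 8: R3 = 22 + 3 = 25
Final: R3 = 25

25


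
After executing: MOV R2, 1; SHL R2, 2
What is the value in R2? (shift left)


Register state trace:
  MOV R2, 1  → R2 = 1
  SHL R2, 2  → R2 = 1 << 2 = 1 * 2^2 = 4
Final: R2 = 4

4


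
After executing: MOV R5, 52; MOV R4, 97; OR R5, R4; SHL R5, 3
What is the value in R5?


Register state trace:
  MOV R5, 52  → R5 = 52 (0b00110100)
  MOV R4, 97  → R4 = 97 (0b01100001)
  OR R5, R4  → R5 = 52 OR 97 = 117 (0b01110101)
  SHL R5, 3  → R5 = 117 << 3 = 936
Final: R5 = 936

936


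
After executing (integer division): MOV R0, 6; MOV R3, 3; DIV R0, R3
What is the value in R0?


Register state trace:
  MOV R0, 6  → R0 = 6
  MOV R3, 3  → R3 = 3
  DIV R0, R3  → R0 = 6 // 3 = 2
Final: R0 = 2

2


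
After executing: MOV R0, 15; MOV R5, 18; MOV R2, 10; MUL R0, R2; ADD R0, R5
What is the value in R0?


Register state trace:
  MOV R0, 15  → R0 = 15
  MOV R5, 18  → R5 = 18
  MOV R2, 10  → R2 = 10
  MUL R0, R2  → R0 = 15 * 10 = 150
  ADD R0, R5  → R0 = 150 + 18 = 168
Final: R0 = 168

168


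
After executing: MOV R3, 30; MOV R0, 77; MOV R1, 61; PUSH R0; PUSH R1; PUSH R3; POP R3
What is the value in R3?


Stack trace (top is rightmost):
  MOV R3, 30  → R3 = 30
  MOV R0, 77  → R0 = 77
  MOV R1, 61  → R1 = 61
  PUSH R0  → stack: [77]
  PUSH R1  → stack: [77, 61]
  PUSH R3  → stack: [77, 61, 30]
  POP R3  → R3 = 30, stack: [77, 61]
Final: R3 = 30

30


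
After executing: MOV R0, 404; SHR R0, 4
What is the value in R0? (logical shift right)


Register state trace:
  MOV R0, 404  → R0 = 404
  SHR R0, 4  → R0 = 404 >> 4 = 404 // 2^4 = 25
Final: R0 = 25

25


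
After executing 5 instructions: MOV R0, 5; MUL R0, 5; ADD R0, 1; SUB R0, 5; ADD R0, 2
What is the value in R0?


Register state trace:
  MOV R0, 5  → R0 = 5
  MUL R0, 5  → R0 = 5 * 5 = 25
  ADD R0, 1  → R0 = 25 + 1 = 26
  SUB R0, 5  → R0 = 26 - 5 = 21
  ADD R0, 2  → R0 = 21 + 2 = 23
Final: R0 = 23

23


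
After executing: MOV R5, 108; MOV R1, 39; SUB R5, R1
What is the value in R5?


Register state trace:
  MOV R5, 108  → R5 = 108
  MOV R1, 39  → R1 = 39
  SUB R5, R1  → R5 = 108 - 39 = 69
Final: R5 = 69

69


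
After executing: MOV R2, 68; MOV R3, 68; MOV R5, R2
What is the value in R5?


Register state trace:
  MOV R2, 68  → R2 = 68
  MOV R3, 68  → R3 = 68
  MOV R5, R2  → R5 = 68
Final: R5 = 68

68


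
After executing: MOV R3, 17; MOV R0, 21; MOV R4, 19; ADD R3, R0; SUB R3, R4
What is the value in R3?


Register state trace:
  MOV R3, 17  → R3 = 17
  MOV R0, 21  → R0 = 21
  MOV R4, 19  → R4 = 19
  ADD R3, R0  → R3 = 17 + 21 = 38
  SUB R3, R4  → R3 = 38 - 19 = 19
Final: R3 = 19

19


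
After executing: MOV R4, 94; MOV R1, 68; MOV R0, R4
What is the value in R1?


Register state trace:
  MOV R4, 94  → R4 = 94
  MOV R1, 68  → R1 = 68
  MOV R0, R4  → R0 = 94
Final: R1 = 68

68


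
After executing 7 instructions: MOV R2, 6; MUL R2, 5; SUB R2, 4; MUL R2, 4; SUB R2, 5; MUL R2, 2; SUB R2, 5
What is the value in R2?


Register state trace:
  MOV R2, 6  → R2 = 6
  MUL R2, 5  → R2 = 6 * 5 = 30
  SUB R2, 4  → R2 = 30 - 4 = 26
  MUL R2, 4  → R2 = 26 * 4 = 104
  SUB R2, 5  → R2 = 104 - 5 = 99
  MUL R2, 2  → R2 = 99 * 2 = 198
  SUB R2, 5  → R2 = 198 - 5 = 193
Final: R2 = 193

193


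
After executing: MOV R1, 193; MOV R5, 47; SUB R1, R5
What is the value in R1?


Register state trace:
  MOV R1, 193  → R1 = 193
  MOV R5, 47  → R5 = 47
  SUB R1, R5  → R1 = 193 - 47 = 146
Final: R1 = 146

146


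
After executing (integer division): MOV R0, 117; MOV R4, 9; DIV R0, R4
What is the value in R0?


Register state trace:
  MOV R0, 117  → R0 = 117
  MOV R4, 9  → R4 = 9
  DIV R0, R4  → R0 = 117 // 9 = 13
Final: R0 = 13

13


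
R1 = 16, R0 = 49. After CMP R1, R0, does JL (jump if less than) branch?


Trace:
  R1 = 16, R0 = 49
  CMP R1, R0  → compares 16 vs 49
  JL checks: is 16 less than 49?
  16 < 49, so condition is true
Branch taken: Yes

Yes


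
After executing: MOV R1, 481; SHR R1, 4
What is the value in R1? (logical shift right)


Register state trace:
  MOV R1, 481  → R1 = 481
  SHR R1, 4  → R1 = 481 >> 4 = 481 // 2^4 = 30
Final: R1 = 30

30


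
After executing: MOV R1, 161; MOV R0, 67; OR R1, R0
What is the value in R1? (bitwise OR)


Register state trace:
  MOV R1, 161  → R1 = 161 (0b10100001)
  MOV R0, 67  → R0 = 67 (0b01000011)
  OR R1, R0   → R1 = 161 OR 67 = 227 (0b11100011)
Final: R1 = 227

227


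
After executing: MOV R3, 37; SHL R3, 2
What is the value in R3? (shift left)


Register state trace:
  MOV R3, 37  → R3 = 37
  SHL R3, 2  → R3 = 37 << 2 = 37 * 2^2 = 148
Final: R3 = 148

148


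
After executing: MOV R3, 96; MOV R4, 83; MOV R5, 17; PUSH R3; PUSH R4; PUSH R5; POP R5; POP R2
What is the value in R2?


Stack trace (top is rightmost):
  MOV R3, 96  → R3 = 96
  MOV R4, 83  → R4 = 83
  MOV R5, 17  → R5 = 17
  PUSH R3  → stack: [96]
  PUSH R4  → stack: [96, 83]
  PUSH R5  → stack: [96, 83, 17]
  POP R5  → R5 = 17, stack: [96, 83]
  POP R2  → R2 = 83, stack: [96]
Final: R2 = 83

83


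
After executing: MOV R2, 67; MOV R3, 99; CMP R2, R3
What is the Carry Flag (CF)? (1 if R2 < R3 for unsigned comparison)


Register state trace:
  MOV R2, 67  → R2 = 67
  MOV R3, 99  → R3 = 99
  CMP R2, R3  → unsigned 67 - 99: borrow occurs
  67 < 99, so CF = 1
CF = 1

1


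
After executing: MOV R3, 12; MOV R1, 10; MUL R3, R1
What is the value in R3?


Register state trace:
  MOV R3, 12  → R3 = 12
  MOV R1, 10  → R1 = 10
  MUL R3, R1  → R3 = 12 * 10 = 120
Final: R3 = 120

120


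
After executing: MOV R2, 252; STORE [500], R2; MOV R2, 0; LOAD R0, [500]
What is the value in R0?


Register and memory trace:
  MOV R2, 252  → R2 = 252
  STORE [500], R2  → mem[500] = 252
  MOV R2, 0  → R2 = 0
  LOAD R0, [500]  → R0 = mem[500] = 252
Final: R0 = 252

252


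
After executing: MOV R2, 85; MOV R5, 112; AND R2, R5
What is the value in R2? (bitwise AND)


Register state trace:
  MOV R2, 85  → R2 = 85 (0b01010101)
  MOV R5, 112  → R5 = 112 (0b01110000)
  AND R2, R5  → R2 = 85 AND 112 = 80 (0b01010000)
Final: R2 = 80

80


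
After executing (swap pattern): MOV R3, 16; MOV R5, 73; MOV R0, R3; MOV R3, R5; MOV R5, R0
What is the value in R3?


Register state trace (swap pattern):
  MOV R3, 16  → R3 = 16
  MOV R5, 73  → R5 = 73
  MOV R0, R3  → R0 = 16  (save R3)
  MOV R3, R5  → R3 = 73  (R3 gets R5's value)
  MOV R5, R0  → R5 = 16  (R5 gets saved value)
Final: R3 = 73

73


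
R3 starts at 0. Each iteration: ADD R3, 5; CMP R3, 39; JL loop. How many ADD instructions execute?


Loop trace (R3 starts at 0, target 39, step 5):
  ADD #1: R3 = 0 + 5 = 5  → 5 < 39, loop
  ADD #2: R3 = 5 + 5 = 10  → 10 < 39, loop
  ADD #3: R3 = 10 + 5 = 15  → 15 < 39, loop
  ADD #4: R3 = 15 + 5 = 20  → 20 < 39, loop
  ADD #5: R3 = 20 + 5 = 25  → 25 < 39, loop
  ADD #6: R3 = 25 + 5 = 30  → 30 < 39, loop
  ADD #7: R3 = 30 + 5 = 35  → 35 < 39, loop
  ADD #8: R3 = 35 + 5 = 40  → 40 >= 39, exit
Total ADD instructions: 8

8


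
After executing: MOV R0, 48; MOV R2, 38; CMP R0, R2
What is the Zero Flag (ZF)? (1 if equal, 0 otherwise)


Register state trace:
  MOV R0, 48  → R0 = 48
  MOV R2, 38  → R2 = 38
  CMP R0, R2  → computes 48 - 38 = 10
  Result is nonzero, so values are not equal
ZF = 0

0


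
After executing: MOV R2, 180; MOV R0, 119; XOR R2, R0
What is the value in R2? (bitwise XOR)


Register state trace:
  MOV R2, 180  → R2 = 180 (0b10110100)
  MOV R0, 119  → R0 = 119 (0b01110111)
  XOR R2, R0  → R2 = 180 XOR 119 = 195 (0b11000011)
Final: R2 = 195

195


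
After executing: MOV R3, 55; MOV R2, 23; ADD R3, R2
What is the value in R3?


Register state trace:
  MOV R3, 55  → R3 = 55
  MOV R2, 23  → R2 = 23
  ADD R3, R2  → R3 = 55 + 23 = 78
Final: R3 = 78

78


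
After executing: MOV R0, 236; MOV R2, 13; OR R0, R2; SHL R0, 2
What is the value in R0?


Register state trace:
  MOV R0, 236  → R0 = 236 (0b11101100)
  MOV R2, 13  → R2 = 13 (0b00001101)
  OR R0, R2  → R0 = 236 OR 13 = 237 (0b11101101)
  SHL R0, 2  → R0 = 237 << 2 = 948
Final: R0 = 948

948


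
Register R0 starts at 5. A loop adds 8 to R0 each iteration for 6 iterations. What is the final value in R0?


Starting value: R0 = 5
  Iter 1: R0 = 5 + 8 = 13
  Iter 2: R0 = 13 + 8 = 21
  Iter 3: R0 = 21 + 8 = 29
  Iter 4: R0 = 29 + 8 = 37
  Iter 5: R0 = 37 + 8 = 45
  Iter 6: R0 = 45 + 8 = 53
Final: R0 = 53

53


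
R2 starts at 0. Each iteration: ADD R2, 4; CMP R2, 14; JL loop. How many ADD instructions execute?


Loop trace (R2 starts at 0, target 14, step 4):
  ADD #1: R2 = 0 + 4 = 4  → 4 < 14, loop
  ADD #2: R2 = 4 + 4 = 8  → 8 < 14, loop
  ADD #3: R2 = 8 + 4 = 12  → 12 < 14, loop
  ADD #4: R2 = 12 + 4 = 16  → 16 >= 14, exit
Total ADD instructions: 4

4


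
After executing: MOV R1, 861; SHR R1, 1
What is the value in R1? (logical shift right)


Register state trace:
  MOV R1, 861  → R1 = 861
  SHR R1, 1  → R1 = 861 >> 1 = 861 // 2^1 = 430
Final: R1 = 430

430


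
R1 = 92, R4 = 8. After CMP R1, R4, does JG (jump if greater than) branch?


Trace:
  R1 = 92, R4 = 8
  CMP R1, R4  → compares 92 vs 8
  JG checks: is 92 greater than 8?
  92 > 8, so condition is true
Branch taken: Yes

Yes


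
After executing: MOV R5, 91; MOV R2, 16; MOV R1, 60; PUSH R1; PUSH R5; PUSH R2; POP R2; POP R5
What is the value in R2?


Stack trace (top is rightmost):
  MOV R5, 91  → R5 = 91
  MOV R2, 16  → R2 = 16
  MOV R1, 60  → R1 = 60
  PUSH R1  → stack: [60]
  PUSH R5  → stack: [60, 91]
  PUSH R2  → stack: [60, 91, 16]
  POP R2  → R2 = 16, stack: [60, 91]
  POP R5  → R5 = 91, stack: [60]
Final: R2 = 16

16


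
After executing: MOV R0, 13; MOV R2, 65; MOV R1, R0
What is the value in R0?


Register state trace:
  MOV R0, 13  → R0 = 13
  MOV R2, 65  → R2 = 65
  MOV R1, R0  → R1 = 13
Final: R0 = 13

13


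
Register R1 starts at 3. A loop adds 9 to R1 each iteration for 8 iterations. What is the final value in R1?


Starting value: R1 = 3
  Iter 1: R1 = 3 + 9 = 12
  Iter 2: R1 = 12 + 9 = 21
  Iter 3: R1 = 21 + 9 = 30
  Iter 4: R1 = 30 + 9 = 39
  Iter 5: R1 = 39 + 9 = 48
  Iter 6: R1 = 48 + 9 = 57
  Iter 7: R1 = 57 + 9 = 66
  Iter 8: R1 = 66 + 9 = 75
Final: R1 = 75

75


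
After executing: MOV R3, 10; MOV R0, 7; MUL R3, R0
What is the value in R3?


Register state trace:
  MOV R3, 10  → R3 = 10
  MOV R0, 7  → R0 = 7
  MUL R3, R0  → R3 = 10 * 7 = 70
Final: R3 = 70

70


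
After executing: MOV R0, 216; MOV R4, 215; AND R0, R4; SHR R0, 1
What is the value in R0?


Register state trace:
  MOV R0, 216  → R0 = 216 (0b11011000)
  MOV R4, 215  → R4 = 215 (0b11010111)
  AND R0, R4  → R0 = 216 AND 215 = 208 (0b11010000)
  SHR R0, 1  → R0 = 208 >> 1 = 104
Final: R0 = 104

104


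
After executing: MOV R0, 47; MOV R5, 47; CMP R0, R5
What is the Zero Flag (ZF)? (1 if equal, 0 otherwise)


Register state trace:
  MOV R0, 47  → R0 = 47
  MOV R5, 47  → R5 = 47
  CMP R0, R5  → computes 47 - 47 = 0
  Result is zero, so values are equal
ZF = 1

1


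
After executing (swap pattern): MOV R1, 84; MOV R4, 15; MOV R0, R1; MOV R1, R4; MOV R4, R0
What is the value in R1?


Register state trace (swap pattern):
  MOV R1, 84  → R1 = 84
  MOV R4, 15  → R4 = 15
  MOV R0, R1  → R0 = 84  (save R1)
  MOV R1, R4  → R1 = 15  (R1 gets R4's value)
  MOV R4, R0  → R4 = 84  (R4 gets saved value)
Final: R1 = 15

15


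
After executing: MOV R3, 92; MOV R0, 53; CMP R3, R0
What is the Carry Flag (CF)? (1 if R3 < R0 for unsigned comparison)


Register state trace:
  MOV R3, 92  → R3 = 92
  MOV R0, 53  → R0 = 53
  CMP R3, R0  → unsigned 92 - 53: no borrow
  92 >= 53, so CF = 0
CF = 0

0


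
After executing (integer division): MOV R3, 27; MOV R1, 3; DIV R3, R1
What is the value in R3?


Register state trace:
  MOV R3, 27  → R3 = 27
  MOV R1, 3  → R1 = 3
  DIV R3, R1  → R3 = 27 // 3 = 9
Final: R3 = 9

9


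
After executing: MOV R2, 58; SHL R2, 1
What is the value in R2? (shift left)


Register state trace:
  MOV R2, 58  → R2 = 58
  SHL R2, 1  → R2 = 58 << 1 = 58 * 2^1 = 116
Final: R2 = 116

116


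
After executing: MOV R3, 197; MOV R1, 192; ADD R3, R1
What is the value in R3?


Register state trace:
  MOV R3, 197  → R3 = 197
  MOV R1, 192  → R1 = 192
  ADD R3, R1  → R3 = 197 + 192 = 389
Final: R3 = 389

389


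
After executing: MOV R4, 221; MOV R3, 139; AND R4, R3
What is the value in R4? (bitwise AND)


Register state trace:
  MOV R4, 221  → R4 = 221 (0b11011101)
  MOV R3, 139  → R3 = 139 (0b10001011)
  AND R4, R3  → R4 = 221 AND 139 = 137 (0b10001001)
Final: R4 = 137

137


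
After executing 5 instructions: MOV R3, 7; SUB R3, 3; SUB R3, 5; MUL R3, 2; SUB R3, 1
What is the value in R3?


Register state trace:
  MOV R3, 7  → R3 = 7
  SUB R3, 3  → R3 = 7 - 3 = 4
  SUB R3, 5  → R3 = 4 - 5 = -1
  MUL R3, 2  → R3 = -1 * 2 = -2
  SUB R3, 1  → R3 = -2 - 1 = -3
Final: R3 = -3

-3


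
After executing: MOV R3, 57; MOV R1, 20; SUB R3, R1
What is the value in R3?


Register state trace:
  MOV R3, 57  → R3 = 57
  MOV R1, 20  → R1 = 20
  SUB R3, R1  → R3 = 57 - 20 = 37
Final: R3 = 37

37


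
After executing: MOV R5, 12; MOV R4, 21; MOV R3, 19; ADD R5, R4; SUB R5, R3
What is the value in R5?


Register state trace:
  MOV R5, 12  → R5 = 12
  MOV R4, 21  → R4 = 21
  MOV R3, 19  → R3 = 19
  ADD R5, R4  → R5 = 12 + 21 = 33
  SUB R5, R3  → R5 = 33 - 19 = 14
Final: R5 = 14

14


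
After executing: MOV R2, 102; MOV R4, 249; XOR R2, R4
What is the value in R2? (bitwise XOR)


Register state trace:
  MOV R2, 102  → R2 = 102 (0b01100110)
  MOV R4, 249  → R4 = 249 (0b11111001)
  XOR R2, R4  → R2 = 102 XOR 249 = 159 (0b10011111)
Final: R2 = 159

159


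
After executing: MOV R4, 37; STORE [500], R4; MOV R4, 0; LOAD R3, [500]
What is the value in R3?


Register and memory trace:
  MOV R4, 37  → R4 = 37
  STORE [500], R4  → mem[500] = 37
  MOV R4, 0  → R4 = 0
  LOAD R3, [500]  → R3 = mem[500] = 37
Final: R3 = 37

37


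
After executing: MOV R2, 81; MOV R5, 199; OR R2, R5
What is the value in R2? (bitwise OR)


Register state trace:
  MOV R2, 81  → R2 = 81 (0b01010001)
  MOV R5, 199  → R5 = 199 (0b11000111)
  OR R2, R5   → R2 = 81 OR 199 = 215 (0b11010111)
Final: R2 = 215

215


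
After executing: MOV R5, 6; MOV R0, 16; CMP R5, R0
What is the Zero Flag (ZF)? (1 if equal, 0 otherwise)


Register state trace:
  MOV R5, 6  → R5 = 6
  MOV R0, 16  → R0 = 16
  CMP R5, R0  → computes 6 - 16 = -10
  Result is nonzero, so values are not equal
ZF = 0

0


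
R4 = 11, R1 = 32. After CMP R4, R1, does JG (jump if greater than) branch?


Trace:
  R4 = 11, R1 = 32
  CMP R4, R1  → compares 11 vs 32
  JG checks: is 11 greater than 32?
  11 < 32, so condition is false
Branch taken: No

No


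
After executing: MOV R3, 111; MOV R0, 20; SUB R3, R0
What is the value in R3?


Register state trace:
  MOV R3, 111  → R3 = 111
  MOV R0, 20  → R0 = 20
  SUB R3, R0  → R3 = 111 - 20 = 91
Final: R3 = 91

91


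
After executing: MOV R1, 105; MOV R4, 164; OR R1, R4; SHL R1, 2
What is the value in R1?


Register state trace:
  MOV R1, 105  → R1 = 105 (0b01101001)
  MOV R4, 164  → R4 = 164 (0b10100100)
  OR R1, R4  → R1 = 105 OR 164 = 237 (0b11101101)
  SHL R1, 2  → R1 = 237 << 2 = 948
Final: R1 = 948

948


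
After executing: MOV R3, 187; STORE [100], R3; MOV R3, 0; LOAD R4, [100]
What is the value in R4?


Register and memory trace:
  MOV R3, 187  → R3 = 187
  STORE [100], R3  → mem[100] = 187
  MOV R3, 0  → R3 = 0
  LOAD R4, [100]  → R4 = mem[100] = 187
Final: R4 = 187

187


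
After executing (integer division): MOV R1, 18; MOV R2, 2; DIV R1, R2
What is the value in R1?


Register state trace:
  MOV R1, 18  → R1 = 18
  MOV R2, 2  → R2 = 2
  DIV R1, R2  → R1 = 18 // 2 = 9
Final: R1 = 9

9


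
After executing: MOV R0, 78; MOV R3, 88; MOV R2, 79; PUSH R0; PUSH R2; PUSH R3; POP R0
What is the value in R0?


Stack trace (top is rightmost):
  MOV R0, 78  → R0 = 78
  MOV R3, 88  → R3 = 88
  MOV R2, 79  → R2 = 79
  PUSH R0  → stack: [78]
  PUSH R2  → stack: [78, 79]
  PUSH R3  → stack: [78, 79, 88]
  POP R0  → R0 = 88, stack: [78, 79]
Final: R0 = 88

88


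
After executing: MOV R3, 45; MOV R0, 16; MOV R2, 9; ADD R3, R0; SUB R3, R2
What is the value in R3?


Register state trace:
  MOV R3, 45  → R3 = 45
  MOV R0, 16  → R0 = 16
  MOV R2, 9  → R2 = 9
  ADD R3, R0  → R3 = 45 + 16 = 61
  SUB R3, R2  → R3 = 61 - 9 = 52
Final: R3 = 52

52


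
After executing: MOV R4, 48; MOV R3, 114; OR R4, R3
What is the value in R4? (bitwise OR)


Register state trace:
  MOV R4, 48  → R4 = 48 (0b00110000)
  MOV R3, 114  → R3 = 114 (0b01110010)
  OR R4, R3   → R4 = 48 OR 114 = 114 (0b01110010)
Final: R4 = 114

114


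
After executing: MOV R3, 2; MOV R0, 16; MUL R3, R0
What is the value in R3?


Register state trace:
  MOV R3, 2  → R3 = 2
  MOV R0, 16  → R0 = 16
  MUL R3, R0  → R3 = 2 * 16 = 32
Final: R3 = 32

32


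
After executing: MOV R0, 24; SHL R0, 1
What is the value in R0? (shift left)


Register state trace:
  MOV R0, 24  → R0 = 24
  SHL R0, 1  → R0 = 24 << 1 = 24 * 2^1 = 48
Final: R0 = 48

48


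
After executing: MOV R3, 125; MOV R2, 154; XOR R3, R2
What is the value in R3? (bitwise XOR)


Register state trace:
  MOV R3, 125  → R3 = 125 (0b01111101)
  MOV R2, 154  → R2 = 154 (0b10011010)
  XOR R3, R2  → R3 = 125 XOR 154 = 231 (0b11100111)
Final: R3 = 231

231


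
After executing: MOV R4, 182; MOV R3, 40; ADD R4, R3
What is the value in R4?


Register state trace:
  MOV R4, 182  → R4 = 182
  MOV R3, 40  → R3 = 40
  ADD R4, R3  → R4 = 182 + 40 = 222
Final: R4 = 222

222


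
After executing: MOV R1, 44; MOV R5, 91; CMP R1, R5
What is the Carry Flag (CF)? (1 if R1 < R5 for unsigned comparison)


Register state trace:
  MOV R1, 44  → R1 = 44
  MOV R5, 91  → R5 = 91
  CMP R1, R5  → unsigned 44 - 91: borrow occurs
  44 < 91, so CF = 1
CF = 1

1


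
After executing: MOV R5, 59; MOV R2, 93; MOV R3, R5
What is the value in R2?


Register state trace:
  MOV R5, 59  → R5 = 59
  MOV R2, 93  → R2 = 93
  MOV R3, R5  → R3 = 59
Final: R2 = 93

93


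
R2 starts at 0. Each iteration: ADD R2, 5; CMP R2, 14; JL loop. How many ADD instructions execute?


Loop trace (R2 starts at 0, target 14, step 5):
  ADD #1: R2 = 0 + 5 = 5  → 5 < 14, loop
  ADD #2: R2 = 5 + 5 = 10  → 10 < 14, loop
  ADD #3: R2 = 10 + 5 = 15  → 15 >= 14, exit
Total ADD instructions: 3

3
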